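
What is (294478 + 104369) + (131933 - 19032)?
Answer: 511748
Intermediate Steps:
(294478 + 104369) + (131933 - 19032) = 398847 + 112901 = 511748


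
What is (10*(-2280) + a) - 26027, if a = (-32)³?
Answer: -81595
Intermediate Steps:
a = -32768
(10*(-2280) + a) - 26027 = (10*(-2280) - 32768) - 26027 = (-22800 - 32768) - 26027 = -55568 - 26027 = -81595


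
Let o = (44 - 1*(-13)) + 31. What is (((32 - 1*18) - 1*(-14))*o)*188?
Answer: 463232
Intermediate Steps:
o = 88 (o = (44 + 13) + 31 = 57 + 31 = 88)
(((32 - 1*18) - 1*(-14))*o)*188 = (((32 - 1*18) - 1*(-14))*88)*188 = (((32 - 18) + 14)*88)*188 = ((14 + 14)*88)*188 = (28*88)*188 = 2464*188 = 463232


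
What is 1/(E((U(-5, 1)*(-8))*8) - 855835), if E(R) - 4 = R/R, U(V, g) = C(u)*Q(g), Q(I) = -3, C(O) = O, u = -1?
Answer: -1/855830 ≈ -1.1685e-6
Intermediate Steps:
U(V, g) = 3 (U(V, g) = -1*(-3) = 3)
E(R) = 5 (E(R) = 4 + R/R = 4 + 1 = 5)
1/(E((U(-5, 1)*(-8))*8) - 855835) = 1/(5 - 855835) = 1/(-855830) = -1/855830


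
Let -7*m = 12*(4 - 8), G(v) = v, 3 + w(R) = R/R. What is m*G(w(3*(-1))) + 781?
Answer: 5371/7 ≈ 767.29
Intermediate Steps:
w(R) = -2 (w(R) = -3 + R/R = -3 + 1 = -2)
m = 48/7 (m = -12*(4 - 8)/7 = -12*(-4)/7 = -⅐*(-48) = 48/7 ≈ 6.8571)
m*G(w(3*(-1))) + 781 = (48/7)*(-2) + 781 = -96/7 + 781 = 5371/7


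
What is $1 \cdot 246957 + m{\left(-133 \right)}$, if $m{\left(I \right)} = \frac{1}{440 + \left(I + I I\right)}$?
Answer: $\frac{4444238173}{17996} \approx 2.4696 \cdot 10^{5}$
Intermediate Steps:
$m{\left(I \right)} = \frac{1}{440 + I + I^{2}}$ ($m{\left(I \right)} = \frac{1}{440 + \left(I + I^{2}\right)} = \frac{1}{440 + I + I^{2}}$)
$1 \cdot 246957 + m{\left(-133 \right)} = 1 \cdot 246957 + \frac{1}{440 - 133 + \left(-133\right)^{2}} = 246957 + \frac{1}{440 - 133 + 17689} = 246957 + \frac{1}{17996} = \frac{4444238173}{17996}$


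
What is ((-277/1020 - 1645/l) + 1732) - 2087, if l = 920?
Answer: -16753237/46920 ≈ -357.06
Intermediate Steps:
((-277/1020 - 1645/l) + 1732) - 2087 = ((-277/1020 - 1645/920) + 1732) - 2087 = ((-277*1/1020 - 1645*1/920) + 1732) - 2087 = ((-277/1020 - 329/184) + 1732) - 2087 = (-96637/46920 + 1732) - 2087 = 81168803/46920 - 2087 = -16753237/46920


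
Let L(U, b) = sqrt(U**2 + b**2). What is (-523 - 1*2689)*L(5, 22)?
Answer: -3212*sqrt(509) ≈ -72466.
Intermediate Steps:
(-523 - 1*2689)*L(5, 22) = (-523 - 1*2689)*sqrt(5**2 + 22**2) = (-523 - 2689)*sqrt(25 + 484) = -3212*sqrt(509)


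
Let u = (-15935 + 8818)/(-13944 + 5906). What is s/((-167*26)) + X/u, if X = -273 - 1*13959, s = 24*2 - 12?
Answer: -248355615642/15451007 ≈ -16074.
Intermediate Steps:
s = 36 (s = 48 - 12 = 36)
u = 7117/8038 (u = -7117/(-8038) = -7117*(-1/8038) = 7117/8038 ≈ 0.88542)
X = -14232 (X = -273 - 13959 = -14232)
s/((-167*26)) + X/u = 36/((-167*26)) - 14232/7117/8038 = 36/(-4342) - 14232*8038/7117 = 36*(-1/4342) - 114396816/7117 = -18/2171 - 114396816/7117 = -248355615642/15451007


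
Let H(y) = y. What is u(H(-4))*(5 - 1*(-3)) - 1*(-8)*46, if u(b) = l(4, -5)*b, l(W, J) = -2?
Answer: 432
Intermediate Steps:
u(b) = -2*b
u(H(-4))*(5 - 1*(-3)) - 1*(-8)*46 = (-2*(-4))*(5 - 1*(-3)) - 1*(-8)*46 = 8*(5 + 3) + 8*46 = 8*8 + 368 = 64 + 368 = 432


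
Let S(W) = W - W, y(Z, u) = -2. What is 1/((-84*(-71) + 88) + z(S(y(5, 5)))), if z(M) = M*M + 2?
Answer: 1/6054 ≈ 0.00016518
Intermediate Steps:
S(W) = 0
z(M) = 2 + M² (z(M) = M² + 2 = 2 + M²)
1/((-84*(-71) + 88) + z(S(y(5, 5)))) = 1/((-84*(-71) + 88) + (2 + 0²)) = 1/((5964 + 88) + (2 + 0)) = 1/(6052 + 2) = 1/6054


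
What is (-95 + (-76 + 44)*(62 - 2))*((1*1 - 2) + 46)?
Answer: -90675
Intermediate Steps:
(-95 + (-76 + 44)*(62 - 2))*((1*1 - 2) + 46) = (-95 - 32*60)*((1 - 2) + 46) = (-95 - 1920)*(-1 + 46) = -2015*45 = -90675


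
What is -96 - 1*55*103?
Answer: -5761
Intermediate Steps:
-96 - 1*55*103 = -96 - 55*103 = -96 - 5665 = -5761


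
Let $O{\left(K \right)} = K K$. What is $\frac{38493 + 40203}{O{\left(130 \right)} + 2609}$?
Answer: $\frac{26232}{6503} \approx 4.0338$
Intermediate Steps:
$O{\left(K \right)} = K^{2}$
$\frac{38493 + 40203}{O{\left(130 \right)} + 2609} = \frac{38493 + 40203}{130^{2} + 2609} = \frac{78696}{16900 + 2609} = \frac{78696}{19509} = 78696 \cdot \frac{1}{19509} = \frac{26232}{6503}$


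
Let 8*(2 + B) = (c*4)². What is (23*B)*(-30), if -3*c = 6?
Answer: -4140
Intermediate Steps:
c = -2 (c = -⅓*6 = -2)
B = 6 (B = -2 + (-2*4)²/8 = -2 + (⅛)*(-8)² = -2 + (⅛)*64 = -2 + 8 = 6)
(23*B)*(-30) = (23*6)*(-30) = 138*(-30) = -4140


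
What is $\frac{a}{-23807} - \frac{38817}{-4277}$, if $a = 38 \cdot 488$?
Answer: $\frac{6351907}{765583} \approx 8.2968$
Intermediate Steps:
$a = 18544$
$\frac{a}{-23807} - \frac{38817}{-4277} = \frac{18544}{-23807} - \frac{38817}{-4277} = 18544 \left(- \frac{1}{23807}\right) - - \frac{38817}{4277} = - \frac{976}{1253} + \frac{38817}{4277} = \frac{6351907}{765583}$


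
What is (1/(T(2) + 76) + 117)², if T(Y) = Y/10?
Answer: 1987554724/145161 ≈ 13692.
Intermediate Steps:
T(Y) = Y/10
(1/(T(2) + 76) + 117)² = (1/((⅒)*2 + 76) + 117)² = (1/(⅕ + 76) + 117)² = (1/(381/5) + 117)² = (5/381 + 117)² = (44582/381)² = 1987554724/145161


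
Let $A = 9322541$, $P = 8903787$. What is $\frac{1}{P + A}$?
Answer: $\frac{1}{18226328} \approx 5.4866 \cdot 10^{-8}$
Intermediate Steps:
$\frac{1}{P + A} = \frac{1}{8903787 + 9322541} = \frac{1}{18226328}$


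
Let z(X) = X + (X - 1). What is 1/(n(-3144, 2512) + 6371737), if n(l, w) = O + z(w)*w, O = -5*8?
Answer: 1/18989473 ≈ 5.2661e-8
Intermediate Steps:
O = -40
z(X) = -1 + 2*X (z(X) = X + (-1 + X) = -1 + 2*X)
n(l, w) = -40 + w*(-1 + 2*w) (n(l, w) = -40 + (-1 + 2*w)*w = -40 + w*(-1 + 2*w))
1/(n(-3144, 2512) + 6371737) = 1/((-40 + 2512*(-1 + 2*2512)) + 6371737) = 1/((-40 + 2512*(-1 + 5024)) + 6371737) = 1/((-40 + 2512*5023) + 6371737) = 1/((-40 + 12617776) + 6371737) = 1/(12617736 + 6371737) = 1/18989473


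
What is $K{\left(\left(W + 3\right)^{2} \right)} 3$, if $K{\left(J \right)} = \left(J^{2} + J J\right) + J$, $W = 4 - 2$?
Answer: $3825$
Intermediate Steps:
$W = 2$
$K{\left(J \right)} = J + 2 J^{2}$ ($K{\left(J \right)} = \left(J^{2} + J^{2}\right) + J = 2 J^{2} + J = J + 2 J^{2}$)
$K{\left(\left(W + 3\right)^{2} \right)} 3 = \left(2 + 3\right)^{2} \left(1 + 2 \left(2 + 3\right)^{2}\right) 3 = 5^{2} \left(1 + 2 \cdot 5^{2}\right) 3 = 25 \left(1 + 2 \cdot 25\right) 3 = 25 \left(1 + 50\right) 3 = 25 \cdot 51 \cdot 3 = 1275 \cdot 3 = 3825$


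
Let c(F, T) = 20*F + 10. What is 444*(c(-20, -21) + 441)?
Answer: 22644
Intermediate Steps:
c(F, T) = 10 + 20*F
444*(c(-20, -21) + 441) = 444*((10 + 20*(-20)) + 441) = 444*((10 - 400) + 441) = 444*(-390 + 441) = 444*51 = 22644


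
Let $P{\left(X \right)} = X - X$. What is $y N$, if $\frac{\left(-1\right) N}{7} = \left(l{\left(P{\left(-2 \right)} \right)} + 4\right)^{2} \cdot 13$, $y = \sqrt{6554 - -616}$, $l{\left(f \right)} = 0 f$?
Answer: $- 1456 \sqrt{7170} \approx -1.2329 \cdot 10^{5}$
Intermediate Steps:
$P{\left(X \right)} = 0$
$l{\left(f \right)} = 0$
$y = \sqrt{7170}$ ($y = \sqrt{6554 + 616} = \sqrt{7170} \approx 84.676$)
$N = -1456$ ($N = - 7 \left(0 + 4\right)^{2} \cdot 13 = - 7 \cdot 4^{2} \cdot 13 = - 7 \cdot 16 \cdot 13 = \left(-7\right) 208 = -1456$)
$y N = \sqrt{7170} \left(-1456\right) = - 1456 \sqrt{7170}$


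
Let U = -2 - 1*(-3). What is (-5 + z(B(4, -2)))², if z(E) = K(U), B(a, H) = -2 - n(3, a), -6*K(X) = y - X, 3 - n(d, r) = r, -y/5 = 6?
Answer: 1/36 ≈ 0.027778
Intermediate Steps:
y = -30 (y = -5*6 = -30)
n(d, r) = 3 - r
U = 1 (U = -2 + 3 = 1)
K(X) = 5 + X/6 (K(X) = -(-30 - X)/6 = 5 + X/6)
B(a, H) = -5 + a (B(a, H) = -2 - (3 - a) = -2 + (-3 + a) = -5 + a)
z(E) = 31/6 (z(E) = 5 + (⅙)*1 = 5 + ⅙ = 31/6)
(-5 + z(B(4, -2)))² = (-5 + 31/6)² = (⅙)² = 1/36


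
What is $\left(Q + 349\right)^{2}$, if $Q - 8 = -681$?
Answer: $104976$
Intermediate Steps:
$Q = -673$ ($Q = 8 - 681 = -673$)
$\left(Q + 349\right)^{2} = \left(-673 + 349\right)^{2} = \left(-324\right)^{2} = 104976$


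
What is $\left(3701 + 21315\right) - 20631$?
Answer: $4385$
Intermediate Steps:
$\left(3701 + 21315\right) - 20631 = 25016 - 20631 = 4385$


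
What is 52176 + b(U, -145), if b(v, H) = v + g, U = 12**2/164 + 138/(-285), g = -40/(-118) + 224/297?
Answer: 3561222279862/68252085 ≈ 52178.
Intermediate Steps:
g = 19156/17523 (g = -40*(-1/118) + 224*(1/297) = 20/59 + 224/297 = 19156/17523 ≈ 1.0932)
U = 1534/3895 (U = 144*(1/164) + 138*(-1/285) = 36/41 - 46/95 = 1534/3895 ≈ 0.39384)
b(v, H) = 19156/17523 + v (b(v, H) = v + 19156/17523 = 19156/17523 + v)
52176 + b(U, -145) = 52176 + (19156/17523 + 1534/3895) = 52176 + 101492902/68252085 = 3561222279862/68252085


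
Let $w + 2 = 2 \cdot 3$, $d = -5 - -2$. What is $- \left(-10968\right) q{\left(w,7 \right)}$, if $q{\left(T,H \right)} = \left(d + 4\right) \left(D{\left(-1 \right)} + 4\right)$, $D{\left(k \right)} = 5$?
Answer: $98712$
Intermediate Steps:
$d = -3$ ($d = -5 + 2 = -3$)
$w = 4$ ($w = -2 + 2 \cdot 3 = -2 + 6 = 4$)
$q{\left(T,H \right)} = 9$ ($q{\left(T,H \right)} = \left(-3 + 4\right) \left(5 + 4\right) = 1 \cdot 9 = 9$)
$- \left(-10968\right) q{\left(w,7 \right)} = - \left(-10968\right) 9 = \left(-1\right) \left(-98712\right) = 98712$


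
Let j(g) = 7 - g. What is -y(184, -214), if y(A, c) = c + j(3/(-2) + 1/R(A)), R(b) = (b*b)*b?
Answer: 1280163073/6229504 ≈ 205.50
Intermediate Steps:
R(b) = b**3 (R(b) = b**2*b = b**3)
y(A, c) = 17/2 + c - 1/A**3 (y(A, c) = c + (7 - (3/(-2) + 1/A**3)) = c + (7 - (3*(-1/2) + 1/A**3)) = c + (7 - (-3/2 + A**(-3))) = c + (7 + (3/2 - 1/A**3)) = c + (17/2 - 1/A**3) = 17/2 + c - 1/A**3)
-y(184, -214) = -(17/2 - 214 - 1/184**3) = -(17/2 - 214 - 1*1/6229504) = -(17/2 - 214 - 1/6229504) = -1*(-1280163073/6229504) = 1280163073/6229504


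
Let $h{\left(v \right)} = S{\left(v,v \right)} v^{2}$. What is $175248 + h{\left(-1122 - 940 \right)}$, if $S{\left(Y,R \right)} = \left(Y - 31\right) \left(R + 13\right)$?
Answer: $18234275524356$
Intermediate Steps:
$S{\left(Y,R \right)} = \left(-31 + Y\right) \left(13 + R\right)$ ($S{\left(Y,R \right)} = \left(Y - 31\right) \left(13 + R\right) = \left(-31 + Y\right) \left(13 + R\right)$)
$h{\left(v \right)} = v^{2} \left(-403 + v^{2} - 18 v\right)$ ($h{\left(v \right)} = \left(-403 - 31 v + 13 v + v v\right) v^{2} = \left(-403 - 31 v + 13 v + v^{2}\right) v^{2} = \left(-403 + v^{2} - 18 v\right) v^{2} = v^{2} \left(-403 + v^{2} - 18 v\right)$)
$175248 + h{\left(-1122 - 940 \right)} = 175248 + \left(-1122 - 940\right)^{2} \left(-403 + \left(-1122 - 940\right)^{2} - 18 \left(-1122 - 940\right)\right) = 175248 + \left(-2062\right)^{2} \left(-403 + \left(-2062\right)^{2} - -37116\right) = 175248 + 4251844 \left(-403 + 4251844 + 37116\right) = 175248 + 4251844 \cdot 4288557 = 175248 + 18234275349108 = 18234275524356$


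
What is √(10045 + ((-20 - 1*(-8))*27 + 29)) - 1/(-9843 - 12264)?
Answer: 1/22107 + 5*√390 ≈ 98.742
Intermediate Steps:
√(10045 + ((-20 - 1*(-8))*27 + 29)) - 1/(-9843 - 12264) = √(10045 + ((-20 + 8)*27 + 29)) - 1/(-22107) = √(10045 + (-12*27 + 29)) - 1*(-1/22107) = √(10045 + (-324 + 29)) + 1/22107 = √(10045 - 295) + 1/22107 = √9750 + 1/22107 = 5*√390 + 1/22107 = 1/22107 + 5*√390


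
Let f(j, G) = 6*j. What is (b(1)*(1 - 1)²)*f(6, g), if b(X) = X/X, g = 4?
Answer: 0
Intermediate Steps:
b(X) = 1
(b(1)*(1 - 1)²)*f(6, g) = (1*(1 - 1)²)*(6*6) = (1*0²)*36 = (1*0)*36 = 0*36 = 0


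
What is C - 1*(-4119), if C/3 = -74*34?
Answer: -3429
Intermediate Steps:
C = -7548 (C = 3*(-74*34) = 3*(-2516) = -7548)
C - 1*(-4119) = -7548 - 1*(-4119) = -7548 + 4119 = -3429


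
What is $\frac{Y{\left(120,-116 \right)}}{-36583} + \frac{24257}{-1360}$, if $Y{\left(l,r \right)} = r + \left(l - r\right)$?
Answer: $- \frac{887557031}{49752880} \approx -17.839$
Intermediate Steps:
$Y{\left(l,r \right)} = l$
$\frac{Y{\left(120,-116 \right)}}{-36583} + \frac{24257}{-1360} = \frac{120}{-36583} + \frac{24257}{-1360} = 120 \left(- \frac{1}{36583}\right) + 24257 \left(- \frac{1}{1360}\right) = - \frac{120}{36583} - \frac{24257}{1360} = - \frac{887557031}{49752880}$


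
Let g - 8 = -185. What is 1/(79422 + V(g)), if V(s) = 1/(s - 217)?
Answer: 394/31292267 ≈ 1.2591e-5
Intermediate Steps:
g = -177 (g = 8 - 185 = -177)
V(s) = 1/(-217 + s)
1/(79422 + V(g)) = 1/(79422 + 1/(-217 - 177)) = 1/(79422 + 1/(-394)) = 1/(79422 - 1/394) = 1/(31292267/394) = 394/31292267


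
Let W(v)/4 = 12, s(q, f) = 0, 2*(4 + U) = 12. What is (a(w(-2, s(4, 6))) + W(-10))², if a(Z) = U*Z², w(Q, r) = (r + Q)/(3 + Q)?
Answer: 3136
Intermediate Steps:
U = 2 (U = -4 + (½)*12 = -4 + 6 = 2)
w(Q, r) = (Q + r)/(3 + Q)
a(Z) = 2*Z²
W(v) = 48 (W(v) = 4*12 = 48)
(a(w(-2, s(4, 6))) + W(-10))² = (2*((-2 + 0)/(3 - 2))² + 48)² = (2*(-2/1)² + 48)² = (2*(1*(-2))² + 48)² = (2*(-2)² + 48)² = (2*4 + 48)² = (8 + 48)² = 56² = 3136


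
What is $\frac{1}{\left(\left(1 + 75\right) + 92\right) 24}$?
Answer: $\frac{1}{4032} \approx 0.00024802$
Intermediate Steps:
$\frac{1}{\left(\left(1 + 75\right) + 92\right) 24} = \frac{1}{\left(76 + 92\right) 24} = \frac{1}{168 \cdot 24} = \frac{1}{4032}$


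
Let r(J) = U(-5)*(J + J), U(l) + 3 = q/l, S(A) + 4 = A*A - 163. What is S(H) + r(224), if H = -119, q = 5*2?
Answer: 11754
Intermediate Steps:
q = 10
S(A) = -167 + A² (S(A) = -4 + (A*A - 163) = -4 + (A² - 163) = -4 + (-163 + A²) = -167 + A²)
U(l) = -3 + 10/l
r(J) = -10*J (r(J) = (-3 + 10/(-5))*(J + J) = (-3 + 10*(-⅕))*(2*J) = (-3 - 2)*(2*J) = -10*J)
S(H) + r(224) = (-167 + (-119)²) - 10*224 = (-167 + 14161) - 2240 = 13994 - 2240 = 11754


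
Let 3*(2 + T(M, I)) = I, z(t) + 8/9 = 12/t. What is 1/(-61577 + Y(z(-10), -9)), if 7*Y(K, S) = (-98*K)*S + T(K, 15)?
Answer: -35/2164392 ≈ -1.6171e-5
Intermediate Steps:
z(t) = -8/9 + 12/t
T(M, I) = -2 + I/3
Y(K, S) = 3/7 - 14*K*S (Y(K, S) = ((-98*K)*S + (-2 + (1/3)*15))/7 = (-98*K*S + (-2 + 5))/7 = (-98*K*S + 3)/7 = (3 - 98*K*S)/7 = 3/7 - 14*K*S)
1/(-61577 + Y(z(-10), -9)) = 1/(-61577 + (3/7 - 14*(-8/9 + 12/(-10))*(-9))) = 1/(-61577 + (3/7 - 14*(-8/9 + 12*(-1/10))*(-9))) = 1/(-61577 + (3/7 - 14*(-8/9 - 6/5)*(-9))) = 1/(-61577 + (3/7 - 14*(-94/45)*(-9))) = 1/(-61577 + (3/7 - 1316/5)) = 1/(-61577 - 9197/35) = 1/(-2164392/35) = -35/2164392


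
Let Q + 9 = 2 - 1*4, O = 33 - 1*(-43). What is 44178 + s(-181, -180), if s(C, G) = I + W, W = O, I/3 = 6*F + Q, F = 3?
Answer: 44275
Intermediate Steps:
O = 76 (O = 33 + 43 = 76)
Q = -11 (Q = -9 + (2 - 1*4) = -9 + (2 - 4) = -9 - 2 = -11)
I = 21 (I = 3*(6*3 - 11) = 3*(18 - 11) = 3*7 = 21)
W = 76
s(C, G) = 97 (s(C, G) = 21 + 76 = 97)
44178 + s(-181, -180) = 44178 + 97 = 44275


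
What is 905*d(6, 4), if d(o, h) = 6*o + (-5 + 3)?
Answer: 30770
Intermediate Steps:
d(o, h) = -2 + 6*o (d(o, h) = 6*o - 2 = -2 + 6*o)
905*d(6, 4) = 905*(-2 + 6*6) = 905*(-2 + 36) = 905*34 = 30770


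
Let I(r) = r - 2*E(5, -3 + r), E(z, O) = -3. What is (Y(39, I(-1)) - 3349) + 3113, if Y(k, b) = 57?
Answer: -179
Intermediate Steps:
I(r) = 6 + r (I(r) = r - 2*(-3) = r + 6 = 6 + r)
(Y(39, I(-1)) - 3349) + 3113 = (57 - 3349) + 3113 = -3292 + 3113 = -179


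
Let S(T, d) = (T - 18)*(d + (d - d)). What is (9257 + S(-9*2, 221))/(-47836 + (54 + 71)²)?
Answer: -1301/32211 ≈ -0.040390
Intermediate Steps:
S(T, d) = d*(-18 + T) (S(T, d) = (-18 + T)*(d + 0) = (-18 + T)*d = d*(-18 + T))
(9257 + S(-9*2, 221))/(-47836 + (54 + 71)²) = (9257 + 221*(-18 - 9*2))/(-47836 + (54 + 71)²) = (9257 + 221*(-18 - 18))/(-47836 + 125²) = (9257 + 221*(-36))/(-47836 + 15625) = (9257 - 7956)/(-32211) = 1301*(-1/32211) = -1301/32211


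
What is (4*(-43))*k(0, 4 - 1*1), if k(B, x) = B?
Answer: 0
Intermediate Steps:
(4*(-43))*k(0, 4 - 1*1) = (4*(-43))*0 = -172*0 = 0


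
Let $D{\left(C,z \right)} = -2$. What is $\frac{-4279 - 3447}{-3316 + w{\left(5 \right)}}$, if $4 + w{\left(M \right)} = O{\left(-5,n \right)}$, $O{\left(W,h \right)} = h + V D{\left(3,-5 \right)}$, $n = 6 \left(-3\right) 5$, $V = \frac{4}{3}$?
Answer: $\frac{11589}{5119} \approx 2.2639$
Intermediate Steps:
$V = \frac{4}{3}$ ($V = 4 \cdot \frac{1}{3} = \frac{4}{3} \approx 1.3333$)
$n = -90$ ($n = \left(-18\right) 5 = -90$)
$O{\left(W,h \right)} = - \frac{8}{3} + h$ ($O{\left(W,h \right)} = h + \frac{4}{3} \left(-2\right) = h - \frac{8}{3} = - \frac{8}{3} + h$)
$w{\left(M \right)} = - \frac{290}{3}$ ($w{\left(M \right)} = -4 - \frac{278}{3} = - \frac{290}{3}$)
$\frac{-4279 - 3447}{-3316 + w{\left(5 \right)}} = \frac{-4279 - 3447}{-3316 - \frac{290}{3}} = - \frac{7726}{- \frac{10238}{3}} = \left(-7726\right) \left(- \frac{3}{10238}\right) = \frac{11589}{5119}$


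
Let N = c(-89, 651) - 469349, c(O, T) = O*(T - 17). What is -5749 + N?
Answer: -531524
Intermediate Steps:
c(O, T) = O*(-17 + T)
N = -525775 (N = -89*(-17 + 651) - 469349 = -89*634 - 469349 = -56426 - 469349 = -525775)
-5749 + N = -5749 - 525775 = -531524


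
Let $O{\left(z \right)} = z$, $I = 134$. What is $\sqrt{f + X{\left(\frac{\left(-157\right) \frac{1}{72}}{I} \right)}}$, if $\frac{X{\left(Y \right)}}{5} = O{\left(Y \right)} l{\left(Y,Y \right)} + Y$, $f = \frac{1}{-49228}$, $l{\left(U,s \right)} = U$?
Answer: $\frac{i \sqrt{1128746037029947}}{118737936} \approx 0.28295 i$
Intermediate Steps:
$f = - \frac{1}{49228} \approx -2.0314 \cdot 10^{-5}$
$X{\left(Y \right)} = 5 Y + 5 Y^{2}$ ($X{\left(Y \right)} = 5 \left(Y Y + Y\right) = 5 \left(Y^{2} + Y\right) = 5 \left(Y + Y^{2}\right) = 5 Y + 5 Y^{2}$)
$\sqrt{f + X{\left(\frac{\left(-157\right) \frac{1}{72}}{I} \right)}} = \sqrt{- \frac{1}{49228} + 5 \frac{\left(-157\right) \frac{1}{72}}{134} \left(1 + \frac{\left(-157\right) \frac{1}{72}}{134}\right)} = \sqrt{- \frac{1}{49228} + 5 \left(-157\right) \frac{1}{72} \cdot \frac{1}{134} \left(1 + \left(-157\right) \frac{1}{72} \cdot \frac{1}{134}\right)} = \sqrt{- \frac{1}{49228} + 5 \left(\left(- \frac{157}{72}\right) \frac{1}{134}\right) \left(1 - \frac{157}{9648}\right)} = \sqrt{- \frac{1}{49228} + 5 \left(- \frac{157}{9648}\right) \left(1 - \frac{157}{9648}\right)} = \sqrt{- \frac{1}{49228} + 5 \left(- \frac{157}{9648}\right) \frac{9491}{9648}} = \sqrt{- \frac{1}{49228} - \frac{7450435}{93083904}} = \sqrt{- \frac{91715774521}{1145583606528}} = \frac{i \sqrt{1128746037029947}}{118737936}$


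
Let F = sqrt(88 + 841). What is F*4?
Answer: 4*sqrt(929) ≈ 121.92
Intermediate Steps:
F = sqrt(929) ≈ 30.479
F*4 = sqrt(929)*4 = 4*sqrt(929)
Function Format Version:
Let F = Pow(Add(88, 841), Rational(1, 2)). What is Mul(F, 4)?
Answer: Mul(4, Pow(929, Rational(1, 2))) ≈ 121.92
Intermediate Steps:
F = Pow(929, Rational(1, 2)) ≈ 30.479
Mul(F, 4) = Mul(Pow(929, Rational(1, 2)), 4) = Mul(4, Pow(929, Rational(1, 2)))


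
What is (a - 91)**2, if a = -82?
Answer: 29929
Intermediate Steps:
(a - 91)**2 = (-82 - 91)**2 = (-173)**2 = 29929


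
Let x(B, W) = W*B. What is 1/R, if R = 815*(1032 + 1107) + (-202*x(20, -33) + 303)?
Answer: 1/1876908 ≈ 5.3279e-7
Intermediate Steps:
x(B, W) = B*W
R = 1876908 (R = 815*(1032 + 1107) + (-4040*(-33) + 303) = 815*2139 + (-202*(-660) + 303) = 1743285 + (133320 + 303) = 1743285 + 133623 = 1876908)
1/R = 1/1876908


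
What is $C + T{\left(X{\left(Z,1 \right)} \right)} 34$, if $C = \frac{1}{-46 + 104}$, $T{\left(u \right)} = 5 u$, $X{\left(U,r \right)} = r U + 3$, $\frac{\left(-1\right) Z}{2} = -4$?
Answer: $\frac{108461}{58} \approx 1870.0$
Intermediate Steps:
$Z = 8$ ($Z = \left(-2\right) \left(-4\right) = 8$)
$X{\left(U,r \right)} = 3 + U r$ ($X{\left(U,r \right)} = U r + 3 = 3 + U r$)
$C = \frac{1}{58} \approx 0.017241$
$C + T{\left(X{\left(Z,1 \right)} \right)} 34 = \frac{1}{58} + 5 \left(3 + 8 \cdot 1\right) 34 = \frac{1}{58} + 5 \left(3 + 8\right) 34 = \frac{1}{58} + 5 \cdot 11 \cdot 34 = \frac{1}{58} + 55 \cdot 34 = \frac{1}{58} + 1870 = \frac{108461}{58}$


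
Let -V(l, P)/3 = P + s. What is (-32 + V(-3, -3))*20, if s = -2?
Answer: -340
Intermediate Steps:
V(l, P) = 6 - 3*P (V(l, P) = -3*(P - 2) = -3*(-2 + P) = 6 - 3*P)
(-32 + V(-3, -3))*20 = (-32 + (6 - 3*(-3)))*20 = (-32 + (6 + 9))*20 = (-32 + 15)*20 = -17*20 = -340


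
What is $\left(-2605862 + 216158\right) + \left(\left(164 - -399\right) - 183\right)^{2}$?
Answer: $-2245304$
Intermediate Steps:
$\left(-2605862 + 216158\right) + \left(\left(164 - -399\right) - 183\right)^{2} = -2389704 + \left(\left(164 + 399\right) - 183\right)^{2} = -2389704 + \left(563 - 183\right)^{2} = -2389704 + 380^{2} = -2389704 + 144400 = -2245304$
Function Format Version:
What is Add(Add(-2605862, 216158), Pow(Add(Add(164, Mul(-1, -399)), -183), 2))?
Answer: -2245304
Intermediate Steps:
Add(Add(-2605862, 216158), Pow(Add(Add(164, Mul(-1, -399)), -183), 2)) = Add(-2389704, Pow(Add(Add(164, 399), -183), 2)) = Add(-2389704, Pow(Add(563, -183), 2)) = Add(-2389704, Pow(380, 2)) = Add(-2389704, 144400) = -2245304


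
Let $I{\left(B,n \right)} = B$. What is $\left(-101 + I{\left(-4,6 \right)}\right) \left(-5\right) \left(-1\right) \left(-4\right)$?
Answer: $2100$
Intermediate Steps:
$\left(-101 + I{\left(-4,6 \right)}\right) \left(-5\right) \left(-1\right) \left(-4\right) = \left(-101 - 4\right) \left(-5\right) \left(-1\right) \left(-4\right) = - 105 \cdot 5 \left(-4\right) = \left(-105\right) \left(-20\right) = 2100$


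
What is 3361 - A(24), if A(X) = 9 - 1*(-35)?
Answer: 3317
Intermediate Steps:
A(X) = 44 (A(X) = 9 + 35 = 44)
3361 - A(24) = 3361 - 1*44 = 3361 - 44 = 3317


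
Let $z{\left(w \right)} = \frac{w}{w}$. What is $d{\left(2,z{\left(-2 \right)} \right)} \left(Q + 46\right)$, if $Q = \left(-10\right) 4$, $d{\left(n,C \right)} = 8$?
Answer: $48$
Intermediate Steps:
$z{\left(w \right)} = 1$
$Q = -40$
$d{\left(2,z{\left(-2 \right)} \right)} \left(Q + 46\right) = 8 \left(-40 + 46\right) = 8 \cdot 6 = 48$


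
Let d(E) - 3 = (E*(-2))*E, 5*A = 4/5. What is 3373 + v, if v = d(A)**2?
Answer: 1320974774/390625 ≈ 3381.7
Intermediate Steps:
A = 4/25 (A = (4/5)/5 = (4*(1/5))/5 = (1/5)*(4/5) = 4/25 ≈ 0.16000)
d(E) = 3 - 2*E**2 (d(E) = 3 + (E*(-2))*E = 3 + (-2*E)*E = 3 - 2*E**2)
v = 3396649/390625 (v = (3 - 2*(4/25)**2)**2 = (3 - 2*16/625)**2 = (3 - 32/625)**2 = (1843/625)**2 = 3396649/390625 ≈ 8.6954)
3373 + v = 3373 + 3396649/390625 = 1320974774/390625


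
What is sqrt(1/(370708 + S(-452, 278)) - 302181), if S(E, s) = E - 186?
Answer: I*sqrt(41384233356116830)/370070 ≈ 549.71*I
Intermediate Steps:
S(E, s) = -186 + E
sqrt(1/(370708 + S(-452, 278)) - 302181) = sqrt(1/(370708 + (-186 - 452)) - 302181) = sqrt(1/(370708 - 638) - 302181) = sqrt(1/370070 - 302181) = sqrt(-111828122669/370070) = I*sqrt(41384233356116830)/370070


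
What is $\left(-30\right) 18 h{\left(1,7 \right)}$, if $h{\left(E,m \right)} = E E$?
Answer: $-540$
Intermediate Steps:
$h{\left(E,m \right)} = E^{2}$
$\left(-30\right) 18 h{\left(1,7 \right)} = \left(-30\right) 18 \cdot 1^{2} = \left(-540\right) 1 = -540$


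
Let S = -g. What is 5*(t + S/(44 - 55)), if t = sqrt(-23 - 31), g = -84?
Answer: -420/11 + 15*I*sqrt(6) ≈ -38.182 + 36.742*I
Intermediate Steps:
t = 3*I*sqrt(6) (t = sqrt(-54) = 3*I*sqrt(6) ≈ 7.3485*I)
S = 84 (S = -1*(-84) = 84)
5*(t + S/(44 - 55)) = 5*(3*I*sqrt(6) + 84/(44 - 55)) = 5*(3*I*sqrt(6) + 84/(-11)) = 5*(3*I*sqrt(6) + 84*(-1/11)) = 5*(3*I*sqrt(6) - 84/11) = 5*(-84/11 + 3*I*sqrt(6)) = -420/11 + 15*I*sqrt(6)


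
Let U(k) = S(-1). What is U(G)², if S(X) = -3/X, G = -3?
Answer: 9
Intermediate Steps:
U(k) = 3 (U(k) = -3/(-1) = -3*(-1) = 3)
U(G)² = 3² = 9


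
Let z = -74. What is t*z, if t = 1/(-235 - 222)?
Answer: 74/457 ≈ 0.16193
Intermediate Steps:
t = -1/457 (t = 1/(-457) = -1/457 ≈ -0.0021882)
t*z = -1/457*(-74) = 74/457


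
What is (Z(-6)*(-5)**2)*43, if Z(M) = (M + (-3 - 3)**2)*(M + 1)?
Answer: -161250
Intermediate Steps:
Z(M) = (1 + M)*(36 + M) (Z(M) = (M + (-6)**2)*(1 + M) = (M + 36)*(1 + M) = (36 + M)*(1 + M) = (1 + M)*(36 + M))
(Z(-6)*(-5)**2)*43 = ((36 + (-6)**2 + 37*(-6))*(-5)**2)*43 = ((36 + 36 - 222)*25)*43 = -150*25*43 = -3750*43 = -161250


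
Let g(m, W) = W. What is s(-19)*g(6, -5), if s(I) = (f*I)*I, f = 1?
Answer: -1805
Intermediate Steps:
s(I) = I² (s(I) = (1*I)*I = I*I = I²)
s(-19)*g(6, -5) = (-19)²*(-5) = 361*(-5) = -1805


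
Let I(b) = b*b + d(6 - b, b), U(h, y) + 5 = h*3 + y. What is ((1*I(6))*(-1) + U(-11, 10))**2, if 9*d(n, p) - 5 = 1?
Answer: 37636/9 ≈ 4181.8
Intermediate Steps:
d(n, p) = 2/3 (d(n, p) = 5/9 + (1/9)*1 = 5/9 + 1/9 = 2/3)
U(h, y) = -5 + y + 3*h (U(h, y) = -5 + (h*3 + y) = -5 + (3*h + y) = -5 + (y + 3*h) = -5 + y + 3*h)
I(b) = 2/3 + b**2 (I(b) = b*b + 2/3 = b**2 + 2/3 = 2/3 + b**2)
((1*I(6))*(-1) + U(-11, 10))**2 = ((1*(2/3 + 6**2))*(-1) + (-5 + 10 + 3*(-11)))**2 = ((1*(2/3 + 36))*(-1) + (-5 + 10 - 33))**2 = ((1*(110/3))*(-1) - 28)**2 = ((110/3)*(-1) - 28)**2 = (-110/3 - 28)**2 = (-194/3)**2 = 37636/9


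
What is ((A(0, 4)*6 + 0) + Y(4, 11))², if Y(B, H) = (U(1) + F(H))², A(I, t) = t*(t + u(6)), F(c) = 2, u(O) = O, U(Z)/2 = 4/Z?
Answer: 115600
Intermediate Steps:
U(Z) = 8/Z (U(Z) = 2*(4/Z) = 8/Z)
A(I, t) = t*(6 + t) (A(I, t) = t*(t + 6) = t*(6 + t))
Y(B, H) = 100 (Y(B, H) = (8/1 + 2)² = (8*1 + 2)² = (8 + 2)² = 10² = 100)
((A(0, 4)*6 + 0) + Y(4, 11))² = (((4*(6 + 4))*6 + 0) + 100)² = (((4*10)*6 + 0) + 100)² = ((40*6 + 0) + 100)² = ((240 + 0) + 100)² = (240 + 100)² = 340² = 115600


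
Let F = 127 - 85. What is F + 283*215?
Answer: 60887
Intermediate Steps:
F = 42
F + 283*215 = 42 + 283*215 = 42 + 60845 = 60887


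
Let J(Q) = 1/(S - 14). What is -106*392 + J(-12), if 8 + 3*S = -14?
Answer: -2659331/64 ≈ -41552.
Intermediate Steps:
S = -22/3 (S = -8/3 + (⅓)*(-14) = -8/3 - 14/3 = -22/3 ≈ -7.3333)
J(Q) = -3/64 (J(Q) = 1/(-22/3 - 14) = 1/(-64/3) = -3/64)
-106*392 + J(-12) = -106*392 - 3/64 = -41552 - 3/64 = -2659331/64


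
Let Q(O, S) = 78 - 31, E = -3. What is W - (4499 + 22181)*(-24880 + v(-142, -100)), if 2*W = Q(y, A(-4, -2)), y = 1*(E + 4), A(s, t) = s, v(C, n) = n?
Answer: 1332932847/2 ≈ 6.6647e+8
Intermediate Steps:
y = 1 (y = 1*(-3 + 4) = 1*1 = 1)
Q(O, S) = 47
W = 47/2 (W = (½)*47 = 47/2 ≈ 23.500)
W - (4499 + 22181)*(-24880 + v(-142, -100)) = 47/2 - (4499 + 22181)*(-24880 - 100) = 47/2 - 26680*(-24980) = 47/2 - 1*(-666466400) = 47/2 + 666466400 = 1332932847/2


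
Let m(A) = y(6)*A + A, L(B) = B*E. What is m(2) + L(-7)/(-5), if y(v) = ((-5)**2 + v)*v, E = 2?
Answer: 1884/5 ≈ 376.80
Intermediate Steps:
L(B) = 2*B (L(B) = B*2 = 2*B)
y(v) = v*(25 + v) (y(v) = (25 + v)*v = v*(25 + v))
m(A) = 187*A (m(A) = (6*(25 + 6))*A + A = (6*31)*A + A = 186*A + A = 187*A)
m(2) + L(-7)/(-5) = 187*2 + (2*(-7))/(-5) = 374 - 14*(-1/5) = 374 + 14/5 = 1884/5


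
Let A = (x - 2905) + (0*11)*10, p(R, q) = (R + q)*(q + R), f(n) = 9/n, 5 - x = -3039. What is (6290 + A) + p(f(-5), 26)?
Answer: 175366/25 ≈ 7014.6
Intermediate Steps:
x = 3044 (x = 5 - 1*(-3039) = 5 + 3039 = 3044)
p(R, q) = (R + q)² (p(R, q) = (R + q)*(R + q) = (R + q)²)
A = 139 (A = (3044 - 2905) + (0*11)*10 = 139 + 0*10 = 139 + 0 = 139)
(6290 + A) + p(f(-5), 26) = (6290 + 139) + (9/(-5) + 26)² = 6429 + (9*(-⅕) + 26)² = 6429 + (-9/5 + 26)² = 6429 + (121/5)² = 6429 + 14641/25 = 175366/25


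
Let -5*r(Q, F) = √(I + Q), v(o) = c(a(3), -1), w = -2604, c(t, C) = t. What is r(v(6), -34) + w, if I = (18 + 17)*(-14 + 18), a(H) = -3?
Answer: -2604 - √137/5 ≈ -2606.3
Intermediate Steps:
I = 140 (I = 35*4 = 140)
v(o) = -3
r(Q, F) = -√(140 + Q)/5
r(v(6), -34) + w = -√(140 - 3)/5 - 2604 = -√137/5 - 2604 = -2604 - √137/5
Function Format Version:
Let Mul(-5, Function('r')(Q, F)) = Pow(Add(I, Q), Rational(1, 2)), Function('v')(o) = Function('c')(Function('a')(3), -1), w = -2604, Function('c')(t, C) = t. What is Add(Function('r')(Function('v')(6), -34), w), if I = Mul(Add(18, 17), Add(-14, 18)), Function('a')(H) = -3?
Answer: Add(-2604, Mul(Rational(-1, 5), Pow(137, Rational(1, 2)))) ≈ -2606.3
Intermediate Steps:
I = 140 (I = Mul(35, 4) = 140)
Function('v')(o) = -3
Function('r')(Q, F) = Mul(Rational(-1, 5), Pow(Add(140, Q), Rational(1, 2)))
Add(Function('r')(Function('v')(6), -34), w) = Add(Mul(Rational(-1, 5), Pow(Add(140, -3), Rational(1, 2))), -2604) = Add(Mul(Rational(-1, 5), Pow(137, Rational(1, 2))), -2604) = Add(-2604, Mul(Rational(-1, 5), Pow(137, Rational(1, 2))))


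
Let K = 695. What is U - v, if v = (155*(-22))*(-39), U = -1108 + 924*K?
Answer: 508082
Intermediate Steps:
U = 641072 (U = -1108 + 924*695 = -1108 + 642180 = 641072)
v = 132990 (v = -3410*(-39) = 132990)
U - v = 641072 - 1*132990 = 641072 - 132990 = 508082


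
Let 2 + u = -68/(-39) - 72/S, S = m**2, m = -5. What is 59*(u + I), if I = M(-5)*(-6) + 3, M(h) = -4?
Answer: 1372753/975 ≈ 1408.0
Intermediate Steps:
S = 25 (S = (-5)**2 = 25)
I = 27 (I = -4*(-6) + 3 = 24 + 3 = 27)
u = -3058/975 (u = -2 + (-68/(-39) - 72/25) = -2 + (-68*(-1/39) - 72*1/25) = -2 + (68/39 - 72/25) = -2 - 1108/975 = -3058/975 ≈ -3.1364)
59*(u + I) = 59*(-3058/975 + 27) = 59*(23267/975) = 1372753/975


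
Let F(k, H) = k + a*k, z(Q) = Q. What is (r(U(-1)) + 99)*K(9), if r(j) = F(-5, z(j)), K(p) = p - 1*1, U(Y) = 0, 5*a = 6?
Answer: 704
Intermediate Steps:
a = 6/5 (a = (⅕)*6 = 6/5 ≈ 1.2000)
K(p) = -1 + p (K(p) = p - 1 = -1 + p)
F(k, H) = 11*k/5 (F(k, H) = k + 6*k/5 = 11*k/5)
r(j) = -11 (r(j) = (11/5)*(-5) = -11)
(r(U(-1)) + 99)*K(9) = (-11 + 99)*(-1 + 9) = 88*8 = 704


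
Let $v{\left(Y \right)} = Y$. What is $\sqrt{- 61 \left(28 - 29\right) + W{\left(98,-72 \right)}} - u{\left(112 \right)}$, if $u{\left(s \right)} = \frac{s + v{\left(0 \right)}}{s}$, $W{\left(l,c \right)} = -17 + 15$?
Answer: $-1 + \sqrt{59} \approx 6.6811$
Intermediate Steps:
$W{\left(l,c \right)} = -2$
$u{\left(s \right)} = 1$ ($u{\left(s \right)} = \frac{s + 0}{s} = \frac{s}{s} = 1$)
$\sqrt{- 61 \left(28 - 29\right) + W{\left(98,-72 \right)}} - u{\left(112 \right)} = \sqrt{- 61 \left(28 - 29\right) - 2} - 1 = \sqrt{\left(-61\right) \left(-1\right) - 2} - 1 = \sqrt{61 - 2} - 1 = \sqrt{59} - 1 = -1 + \sqrt{59}$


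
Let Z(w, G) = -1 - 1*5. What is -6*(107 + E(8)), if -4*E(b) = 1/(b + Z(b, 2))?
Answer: -2565/4 ≈ -641.25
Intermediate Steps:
Z(w, G) = -6 (Z(w, G) = -1 - 5 = -6)
E(b) = -1/(4*(-6 + b)) (E(b) = -1/(4*(b - 6)) = -1/(4*(-6 + b)))
-6*(107 + E(8)) = -6*(107 - 1/(-24 + 4*8)) = -6*(107 - 1/(-24 + 32)) = -6*(107 - 1/8) = -6*(107 - 1*⅛) = -6*(107 - ⅛) = -6*855/8 = -2565/4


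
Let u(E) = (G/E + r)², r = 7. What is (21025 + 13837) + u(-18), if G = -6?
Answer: 314242/9 ≈ 34916.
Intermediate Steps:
u(E) = (7 - 6/E)² (u(E) = (-6/E + 7)² = (7 - 6/E)²)
(21025 + 13837) + u(-18) = (21025 + 13837) + (-6 + 7*(-18))²/(-18)² = 34862 + (-6 - 126)²/324 = 34862 + (1/324)*(-132)² = 34862 + (1/324)*17424 = 34862 + 484/9 = 314242/9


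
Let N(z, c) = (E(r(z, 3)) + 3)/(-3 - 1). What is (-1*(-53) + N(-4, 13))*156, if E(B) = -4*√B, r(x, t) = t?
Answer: 8151 + 156*√3 ≈ 8421.2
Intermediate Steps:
N(z, c) = -¾ + √3 (N(z, c) = (-4*√3 + 3)/(-3 - 1) = (3 - 4*√3)/(-4) = (3 - 4*√3)*(-¼) = -¾ + √3)
(-1*(-53) + N(-4, 13))*156 = (-1*(-53) + (-¾ + √3))*156 = (53 + (-¾ + √3))*156 = (209/4 + √3)*156 = 8151 + 156*√3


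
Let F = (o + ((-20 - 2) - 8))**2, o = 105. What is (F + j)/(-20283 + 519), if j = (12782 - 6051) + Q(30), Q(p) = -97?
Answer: -12259/19764 ≈ -0.62027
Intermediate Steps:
F = 5625 (F = (105 + ((-20 - 2) - 8))**2 = (105 + (-22 - 8))**2 = (105 - 30)**2 = 75**2 = 5625)
j = 6634 (j = (12782 - 6051) - 97 = 6731 - 97 = 6634)
(F + j)/(-20283 + 519) = (5625 + 6634)/(-20283 + 519) = 12259/(-19764) = 12259*(-1/19764) = -12259/19764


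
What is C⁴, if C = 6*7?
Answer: 3111696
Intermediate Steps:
C = 42
C⁴ = 42⁴ = 3111696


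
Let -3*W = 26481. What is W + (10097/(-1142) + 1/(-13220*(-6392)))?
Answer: -426336236144149/48250779040 ≈ -8835.8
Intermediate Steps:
W = -8827 (W = -⅓*26481 = -8827)
W + (10097/(-1142) + 1/(-13220*(-6392))) = -8827 + (10097/(-1142) + 1/(-13220*(-6392))) = -8827 + (10097*(-1/1142) - 1/13220*(-1/6392)) = -8827 + (-10097/1142 + 1/84502240) = -8827 - 426609558069/48250779040 = -426336236144149/48250779040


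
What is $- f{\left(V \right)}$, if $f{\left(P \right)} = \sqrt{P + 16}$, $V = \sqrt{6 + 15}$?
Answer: $- \sqrt{16 + \sqrt{21}} \approx -4.5368$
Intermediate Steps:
$V = \sqrt{21} \approx 4.5826$
$f{\left(P \right)} = \sqrt{16 + P}$
$- f{\left(V \right)} = - \sqrt{16 + \sqrt{21}}$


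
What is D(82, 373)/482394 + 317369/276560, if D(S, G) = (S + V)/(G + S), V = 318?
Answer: 6965920075463/6070195251120 ≈ 1.1476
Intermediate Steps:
D(S, G) = (318 + S)/(G + S) (D(S, G) = (S + 318)/(G + S) = (318 + S)/(G + S))
D(82, 373)/482394 + 317369/276560 = ((318 + 82)/(373 + 82))/482394 + 317369/276560 = (400/455)*(1/482394) + 317369*(1/276560) = ((1/455)*400)*(1/482394) + 317369/276560 = (80/91)*(1/482394) + 317369/276560 = 40/21948927 + 317369/276560 = 6965920075463/6070195251120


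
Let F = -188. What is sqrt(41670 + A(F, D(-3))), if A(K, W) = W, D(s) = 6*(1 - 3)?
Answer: sqrt(41658) ≈ 204.10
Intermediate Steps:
D(s) = -12 (D(s) = 6*(-2) = -12)
sqrt(41670 + A(F, D(-3))) = sqrt(41670 - 12) = sqrt(41658)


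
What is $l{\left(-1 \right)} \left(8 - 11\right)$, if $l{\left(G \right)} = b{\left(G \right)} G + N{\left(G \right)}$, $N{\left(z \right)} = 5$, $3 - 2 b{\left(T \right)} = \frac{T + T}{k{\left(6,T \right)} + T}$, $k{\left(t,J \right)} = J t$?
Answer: $- \frac{153}{14} \approx -10.929$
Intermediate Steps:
$b{\left(T \right)} = \frac{19}{14}$ ($b{\left(T \right)} = \frac{3}{2} - \frac{\left(T + T\right) \frac{1}{T 6 + T}}{2} = \frac{3}{2} - \frac{2 T \frac{1}{6 T + T}}{2} = \frac{3}{2} - \frac{2 T \frac{1}{7 T}}{2} = \frac{3}{2} - \frac{1}{7} = \frac{19}{14}$)
$l{\left(G \right)} = 5 + \frac{19 G}{14}$ ($l{\left(G \right)} = \frac{19 G}{14} + 5 = 5 + \frac{19 G}{14}$)
$l{\left(-1 \right)} \left(8 - 11\right) = \left(5 + \frac{19}{14} \left(-1\right)\right) \left(8 - 11\right) = \left(5 - \frac{19}{14}\right) \left(-3\right) = \frac{51}{14} \left(-3\right) = - \frac{153}{14}$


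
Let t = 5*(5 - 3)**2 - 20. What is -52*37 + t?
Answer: -1924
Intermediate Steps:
t = 0 (t = 5*2**2 - 20 = 5*4 - 20 = 20 - 20 = 0)
-52*37 + t = -52*37 + 0 = -1924 + 0 = -1924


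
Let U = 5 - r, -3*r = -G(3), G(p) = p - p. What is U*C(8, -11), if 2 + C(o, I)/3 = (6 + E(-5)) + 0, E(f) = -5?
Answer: -15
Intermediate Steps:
G(p) = 0
r = 0 (r = -(-1)*0/3 = -⅓*0 = 0)
U = 5 (U = 5 - 1*0 = 5 + 0 = 5)
C(o, I) = -3 (C(o, I) = -6 + 3*((6 - 5) + 0) = -6 + 3*(1 + 0) = -6 + 3*1 = -6 + 3 = -3)
U*C(8, -11) = 5*(-3) = -15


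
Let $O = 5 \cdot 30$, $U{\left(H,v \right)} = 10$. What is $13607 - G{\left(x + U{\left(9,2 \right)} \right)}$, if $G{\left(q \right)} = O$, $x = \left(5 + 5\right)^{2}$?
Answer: $13457$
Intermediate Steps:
$x = 100$ ($x = 10^{2} = 100$)
$O = 150$
$G{\left(q \right)} = 150$
$13607 - G{\left(x + U{\left(9,2 \right)} \right)} = 13607 - 150 = 13457$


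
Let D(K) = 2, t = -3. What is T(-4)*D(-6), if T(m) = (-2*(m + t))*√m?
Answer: 56*I ≈ 56.0*I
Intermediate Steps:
T(m) = √m*(6 - 2*m) (T(m) = (-2*(m - 3))*√m = (-2*(-3 + m))*√m = (6 - 2*m)*√m = √m*(6 - 2*m))
T(-4)*D(-6) = (2*√(-4)*(3 - 1*(-4)))*2 = (2*(2*I)*(3 + 4))*2 = (2*(2*I)*7)*2 = (28*I)*2 = 56*I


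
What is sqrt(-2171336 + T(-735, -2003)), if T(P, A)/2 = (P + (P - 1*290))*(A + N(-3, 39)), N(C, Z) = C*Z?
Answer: 6*sqrt(146974) ≈ 2300.2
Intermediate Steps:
T(P, A) = 2*(-290 + 2*P)*(-117 + A) (T(P, A) = 2*((P + (P - 1*290))*(A - 3*39)) = 2*((P + (P - 290))*(A - 117)) = 2*((P + (-290 + P))*(-117 + A)) = 2*((-290 + 2*P)*(-117 + A)) = 2*(-290 + 2*P)*(-117 + A))
sqrt(-2171336 + T(-735, -2003)) = sqrt(-2171336 + (67860 - 580*(-2003) - 468*(-735) + 4*(-2003)*(-735))) = sqrt(-2171336 + (67860 + 1161740 + 343980 + 5888820)) = sqrt(-2171336 + 7462400) = sqrt(5291064) = 6*sqrt(146974)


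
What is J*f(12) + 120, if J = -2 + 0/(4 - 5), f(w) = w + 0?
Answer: 96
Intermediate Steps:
f(w) = w
J = -2 (J = -2 + 0/(-1) = -2 - 1*0 = -2 + 0 = -2)
J*f(12) + 120 = -2*12 + 120 = -24 + 120 = 96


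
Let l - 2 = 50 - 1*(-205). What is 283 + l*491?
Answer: 126470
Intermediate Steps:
l = 257 (l = 2 + (50 - 1*(-205)) = 2 + (50 + 205) = 2 + 255 = 257)
283 + l*491 = 283 + 257*491 = 283 + 126187 = 126470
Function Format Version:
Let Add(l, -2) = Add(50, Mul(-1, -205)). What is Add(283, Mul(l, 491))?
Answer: 126470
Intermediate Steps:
l = 257 (l = Add(2, Add(50, Mul(-1, -205))) = Add(2, Add(50, 205)) = Add(2, 255) = 257)
Add(283, Mul(l, 491)) = Add(283, Mul(257, 491)) = Add(283, 126187) = 126470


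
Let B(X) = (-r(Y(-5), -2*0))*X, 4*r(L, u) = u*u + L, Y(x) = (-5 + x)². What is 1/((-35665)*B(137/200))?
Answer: 8/4886105 ≈ 1.6373e-6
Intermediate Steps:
r(L, u) = L/4 + u²/4 (r(L, u) = (u*u + L)/4 = (u² + L)/4 = (L + u²)/4 = L/4 + u²/4)
B(X) = -25*X (B(X) = (-((-5 - 5)²/4 + (-2*0)²/4))*X = (-((¼)*(-10)² + (¼)*0²))*X = (-((¼)*100 + (¼)*0))*X = (-(25 + 0))*X = (-1*25)*X = -25*X)
1/((-35665)*B(137/200)) = 1/((-35665)*((-3425/200))) = -1/(35665*((-3425/200))) = -1/(35665*((-25*137/200))) = -1/(35665*(-137/8)) = -1/35665*(-8/137) = 8/4886105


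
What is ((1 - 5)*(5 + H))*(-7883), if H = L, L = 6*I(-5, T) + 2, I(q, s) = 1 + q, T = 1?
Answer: -536044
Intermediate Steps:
L = -22 (L = 6*(1 - 5) + 2 = 6*(-4) + 2 = -24 + 2 = -22)
H = -22
((1 - 5)*(5 + H))*(-7883) = ((1 - 5)*(5 - 22))*(-7883) = -4*(-17)*(-7883) = 68*(-7883) = -536044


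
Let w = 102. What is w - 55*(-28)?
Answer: 1642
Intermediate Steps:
w - 55*(-28) = 102 - 55*(-28) = 102 + 1540 = 1642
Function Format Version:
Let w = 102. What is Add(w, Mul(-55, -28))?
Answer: 1642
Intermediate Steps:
Add(w, Mul(-55, -28)) = Add(102, Mul(-55, -28)) = Add(102, 1540) = 1642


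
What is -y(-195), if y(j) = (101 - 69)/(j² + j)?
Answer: -16/18915 ≈ -0.00084589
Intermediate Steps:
y(j) = 32/(j + j²)
-y(-195) = -32/((-195)*(1 - 195)) = -32*(-1)/(195*(-194)) = -32*(-1)*(-1)/(195*194) = -1*16/18915 = -16/18915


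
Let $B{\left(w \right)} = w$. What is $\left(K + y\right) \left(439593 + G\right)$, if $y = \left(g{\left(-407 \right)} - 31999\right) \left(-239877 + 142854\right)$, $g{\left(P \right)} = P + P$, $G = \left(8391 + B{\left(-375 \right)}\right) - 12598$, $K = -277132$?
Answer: $1384787293369237$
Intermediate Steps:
$G = -4582$ ($G = \left(8391 - 375\right) - 12598 = 8016 - 12598 = -4582$)
$g{\left(P \right)} = 2 P$
$y = 3183615699$ ($y = \left(2 \left(-407\right) - 31999\right) \left(-239877 + 142854\right) = \left(-814 - 31999\right) \left(-97023\right) = \left(-32813\right) \left(-97023\right) = 3183615699$)
$\left(K + y\right) \left(439593 + G\right) = \left(-277132 + 3183615699\right) \left(439593 - 4582\right) = 3183338567 \cdot 435011 = 1384787293369237$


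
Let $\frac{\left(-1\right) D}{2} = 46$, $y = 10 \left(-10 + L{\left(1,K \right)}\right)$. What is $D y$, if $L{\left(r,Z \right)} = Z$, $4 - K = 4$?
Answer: $9200$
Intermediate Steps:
$K = 0$ ($K = 4 - 4 = 0$)
$y = -100$ ($y = 10 \left(-10 + 0\right) = 10 \left(-10\right) = -100$)
$D = -92$ ($D = \left(-2\right) 46 = -92$)
$D y = \left(-92\right) \left(-100\right) = 9200$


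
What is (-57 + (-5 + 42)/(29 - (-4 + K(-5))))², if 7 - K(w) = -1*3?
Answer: 1623076/529 ≈ 3068.2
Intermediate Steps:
K(w) = 10 (K(w) = 7 - (-1)*3 = 7 - 1*(-3) = 7 + 3 = 10)
(-57 + (-5 + 42)/(29 - (-4 + K(-5))))² = (-57 + (-5 + 42)/(29 - (-4 + 10)))² = (-57 + 37/(29 - 1*6))² = (-57 + 37/(29 - 6))² = (-57 + 37/23)² = (-1274/23)² = 1623076/529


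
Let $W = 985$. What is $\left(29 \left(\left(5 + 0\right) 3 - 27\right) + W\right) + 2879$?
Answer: $3516$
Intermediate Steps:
$\left(29 \left(\left(5 + 0\right) 3 - 27\right) + W\right) + 2879 = \left(29 \left(\left(5 + 0\right) 3 - 27\right) + 985\right) + 2879 = \left(29 \left(5 \cdot 3 - 27\right) + 985\right) + 2879 = \left(29 \left(15 - 27\right) + 985\right) + 2879 = \left(29 \left(-12\right) + 985\right) + 2879 = \left(-348 + 985\right) + 2879 = 637 + 2879 = 3516$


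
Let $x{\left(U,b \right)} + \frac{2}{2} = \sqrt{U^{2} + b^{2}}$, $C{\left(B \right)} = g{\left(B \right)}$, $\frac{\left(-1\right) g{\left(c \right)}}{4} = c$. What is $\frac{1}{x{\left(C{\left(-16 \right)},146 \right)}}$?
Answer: $\frac{1}{25411} + \frac{2 \sqrt{6353}}{25411} \approx 0.0063127$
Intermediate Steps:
$g{\left(c \right)} = - 4 c$
$C{\left(B \right)} = - 4 B$
$x{\left(U,b \right)} = -1 + \sqrt{U^{2} + b^{2}}$
$\frac{1}{x{\left(C{\left(-16 \right)},146 \right)}} = \frac{1}{-1 + \sqrt{\left(\left(-4\right) \left(-16\right)\right)^{2} + 146^{2}}} = \frac{1}{-1 + \sqrt{64^{2} + 21316}} = \frac{1}{-1 + \sqrt{4096 + 21316}} = \frac{1}{-1 + \sqrt{25412}} = \frac{1}{-1 + 2 \sqrt{6353}}$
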